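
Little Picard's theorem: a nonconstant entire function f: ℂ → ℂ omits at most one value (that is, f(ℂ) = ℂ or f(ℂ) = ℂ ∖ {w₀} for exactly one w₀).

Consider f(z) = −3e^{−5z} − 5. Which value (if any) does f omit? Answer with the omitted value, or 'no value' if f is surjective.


Little Picard bounds the complement of f(ℂ) to at most one point.
e^{−5z} is never zero on ℂ, so -3·e^{−5z} takes every value in ℂ ∖ {0}. Adding -5 shifts the range to ℂ ∖ {-5}. Thus f omits exactly the value -5.

Omitted value: -5.


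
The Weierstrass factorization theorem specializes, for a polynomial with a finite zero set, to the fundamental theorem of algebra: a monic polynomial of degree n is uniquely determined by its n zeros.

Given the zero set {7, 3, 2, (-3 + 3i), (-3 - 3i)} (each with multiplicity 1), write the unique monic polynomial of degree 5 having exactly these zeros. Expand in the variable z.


The polynomial is p(z) = ∏_{α ∈ S} (z − α), where S = {7, 3, 2, (-3 + 3i), (-3 - 3i)}.
Expanding the product yields: p(z) = z^5 -6·z^4 -13·z^3 -12·z^2 + 486·z -756.
Note conjugate pairs combine to real quadratics: (z − (-3+3i))(z − (-3−3i)) = z² + 6z + 18.
The resulting polynomial has degree 5 and real coefficients as required.

p(z) = z^5 -6·z^4 -13·z^3 -12·z^2 + 486·z -756.


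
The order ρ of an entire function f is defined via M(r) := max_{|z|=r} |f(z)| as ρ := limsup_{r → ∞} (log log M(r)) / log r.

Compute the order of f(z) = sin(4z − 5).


sin(w) is a linear combination of e^{iw} and e^{−iw} (or e^w, e^{−w} in the hyperbolic case), so |sin(w)| ≤ e^{|w|}. With w = 4z − 5, |w| ≤ 4|z| + 5 = 4r + 5 on |z| = r, giving M(r) ≤ e^{4r + 5}, so ρ ≤ 1. On a suitable ray (z = it for sin/cos; z = t for sinh/cosh, t real → ∞), |sin(4z − 5)| grows like e^{4|t|}/2, so ρ ≥ 1. Hence ρ = 1.
Therefore ρ = 1.

Order ρ = 1.


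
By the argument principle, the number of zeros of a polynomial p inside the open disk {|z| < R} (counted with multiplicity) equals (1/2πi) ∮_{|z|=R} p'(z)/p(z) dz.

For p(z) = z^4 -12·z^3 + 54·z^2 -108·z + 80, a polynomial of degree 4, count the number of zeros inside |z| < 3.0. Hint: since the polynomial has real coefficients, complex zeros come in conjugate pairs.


The zeros of p are: 2, (3 + 1i), (3 - 1i), 4.
Their magnitudes are: 2, 3.162, 3.162, 4.
Zeros with |z| < R = 3.0: 2.
Count = 1.
By the argument principle, (1/2πi) ∮_{|z|=R} p'(z)/p(z) dz equals exactly this count.

Number of zeros inside |z| < 3.0: 1.


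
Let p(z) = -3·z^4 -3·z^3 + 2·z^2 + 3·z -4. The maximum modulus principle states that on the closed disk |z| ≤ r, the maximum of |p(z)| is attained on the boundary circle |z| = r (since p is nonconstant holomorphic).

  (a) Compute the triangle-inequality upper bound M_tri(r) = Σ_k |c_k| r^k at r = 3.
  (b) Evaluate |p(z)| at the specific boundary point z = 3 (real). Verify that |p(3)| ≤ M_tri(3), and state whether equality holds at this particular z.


Coefficients: c_0 = -4, c_1 = 3, c_2 = 2, c_3 = -3, c_4 = -3. Radius r = 3.
Part (a). Triangle bound: M_tri(r) = Σ_k |c_k| r^k
  = |-4|·3^0 + |3|·3^1 + |2|·3^2 + |-3|·3^3 + |-3|·3^4
  = 4 + 9 + 18 + 81 + 243 = 355.
This bounds M(r) := max_{|z|=r} |p(z)| from above; equality holds iff all terms c_k z^k can be made to align in phase at a single z on |z|=r.
Part (b). At z = 3 (real, on the circle |z| = r):
  p(3) = (-4)·3^0 + (3)·3^1 + (2)·3^2 + (-3)·3^3 + (-3)·3^4 = -301.
  |p(3)| = 301.
Check: |p(3)| = 301 ≤ 355 = M_tri(3). ✓ Equality does not hold at z = 3 (the coefficients have mixed signs, so the terms do not all align in phase there).

M_tri(3) = 355; |p(3)| = 301; equality at z=3: no.


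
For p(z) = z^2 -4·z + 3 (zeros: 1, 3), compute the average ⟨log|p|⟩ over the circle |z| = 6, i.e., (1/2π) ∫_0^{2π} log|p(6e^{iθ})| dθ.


Zeros: 1, 3; r = 6.
Inside |z| < r: 1, 3. Outside (|z| ≥ r): ∅.
p(0) = 3, so log|p(0)| = log(3) = 1.0986.
Apply Jensen: I(r) = log|p(0)| + Σ_k log(r/|z_k|), summed over zeros inside |z| < r.
  log(r/|z_k|) for z_k = 1: log(6/1) = 1.7918
  log(r/|z_k|) for z_k = 3: log(6/3) = 0.6931
Sum over inside zeros: 2.4849.
I(r) = log|p(0)| + (inside sum) = 1.0986 + 2.4849 = 3.5835.
Closed form (all zeros inside, monic): I(r) = n·log(r) = 2·log(6) = 3.5835. ✓

I(r) ≈ 3.5835.


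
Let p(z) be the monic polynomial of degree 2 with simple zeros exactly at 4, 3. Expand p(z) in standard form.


The polynomial is p(z) = ∏_{α ∈ S} (z − α), where S = {4, 3}.
Expanding the product yields: p(z) = z^2 -7·z + 12.
The resulting polynomial has degree 2 and real coefficients as required.

p(z) = z^2 -7·z + 12.


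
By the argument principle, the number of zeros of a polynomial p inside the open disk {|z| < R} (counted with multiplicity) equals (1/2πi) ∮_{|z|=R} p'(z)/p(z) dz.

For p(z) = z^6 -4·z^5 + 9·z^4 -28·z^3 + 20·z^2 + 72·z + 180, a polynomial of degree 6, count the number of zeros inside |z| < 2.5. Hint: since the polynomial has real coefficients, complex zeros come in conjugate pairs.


The zeros of p are: (0 + 3i), (0 - 3i), (3 + 1i), (3 - 1i), (-1 + 1i), (-1 - 1i).
Their magnitudes are: 3, 3, 3.162, 3.162, 1.414, 1.414.
Zeros with |z| < R = 2.5: (-1 + 1i), (-1 - 1i).
Count = 2.
By the argument principle, (1/2πi) ∮_{|z|=R} p'(z)/p(z) dz equals exactly this count.

Number of zeros inside |z| < 2.5: 2.


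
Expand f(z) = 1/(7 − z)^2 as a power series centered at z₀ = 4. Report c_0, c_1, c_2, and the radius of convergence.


Let w = z − z₀, so z = z₀ + w.
Then 7 − z = 7 − (z₀ + w) = (7 − z₀) − w = 3 − w.
f(z) = 1/(3 − w)^2 = (1/(3)^2) · (1 − w/(3))^{−2}.
By the binomial series (1−u)^{−2} = Σ_{n≥0} C(n+1, 1) u^n for |u|<1, with u = w/(3):
  c_n = C(n+1, 1) / (3)^(n+2).
  c_0 = 1/(3)^2 = 1/9.
  c_1 = 2/(3)^3 = 2/27.
  c_2 = 3/(3)^4 = 1/27.
The series is valid for |w/d| < 1, i.e. |z − z₀| < |d|.
Radius of convergence: R = |7 − z₀| = |3| = 3 (distance from z₀ to the singularity z = 7).

c_0 = 1/9, c_1 = 2/27, c_2 = 1/27; R = 3.


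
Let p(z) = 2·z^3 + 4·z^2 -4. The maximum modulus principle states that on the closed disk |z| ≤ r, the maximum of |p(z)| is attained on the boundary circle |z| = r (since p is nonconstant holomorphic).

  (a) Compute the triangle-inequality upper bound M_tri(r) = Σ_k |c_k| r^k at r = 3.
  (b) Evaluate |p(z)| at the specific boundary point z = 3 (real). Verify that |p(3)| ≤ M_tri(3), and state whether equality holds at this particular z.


Coefficients: c_0 = -4, c_1 = 0, c_2 = 4, c_3 = 2. Radius r = 3.
Part (a). Triangle bound: M_tri(r) = Σ_k |c_k| r^k
  = |-4|·3^0 + |0|·3^1 + |4|·3^2 + |2|·3^3
  = 4 + 0 + 36 + 54 = 94.
This bounds M(r) := max_{|z|=r} |p(z)| from above; equality holds iff all terms c_k z^k can be made to align in phase at a single z on |z|=r.
Part (b). At z = 3 (real, on the circle |z| = r):
  p(3) = (-4)·3^0 + (0)·3^1 + (4)·3^2 + (2)·3^3 = 86.
  |p(3)| = 86.
Check: |p(3)| = 86 ≤ 94 = M_tri(3). ✓ Equality does not hold at z = 3 (the coefficients have mixed signs, so the terms do not all align in phase there).

M_tri(3) = 94; |p(3)| = 86; equality at z=3: no.


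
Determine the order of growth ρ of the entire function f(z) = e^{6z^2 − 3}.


|e^{6z^2 − 3}| = e^{Re(6·z^2) + -3} ≤ e^{6|z|^2 + -3} = e^{6r^2 + -3} on |z| = r, so ρ ≤ 2. Choosing z on |z|=r so that 6·z^2 is real positive (always possible by picking arg z appropriately) gives |f(z)| = e^{6r^2 + -3}, matching the bound. The additive constant -3 does not affect log log M(r) ~ 2·log r. Hence ρ = 2.
Therefore ρ = 2.

Order ρ = 2.


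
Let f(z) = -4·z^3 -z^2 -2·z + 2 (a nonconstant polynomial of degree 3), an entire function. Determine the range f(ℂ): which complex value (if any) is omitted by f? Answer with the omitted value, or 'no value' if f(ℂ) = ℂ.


Little Picard bounds the complement of f(ℂ) to at most one point.
For every w ∈ ℂ, the equation p(z) − w = 0 is a nonconstant polynomial in z and hence has at least one root by the fundamental theorem of algebra. So p is surjective onto ℂ, omitting no value.

Omitted value: no value.


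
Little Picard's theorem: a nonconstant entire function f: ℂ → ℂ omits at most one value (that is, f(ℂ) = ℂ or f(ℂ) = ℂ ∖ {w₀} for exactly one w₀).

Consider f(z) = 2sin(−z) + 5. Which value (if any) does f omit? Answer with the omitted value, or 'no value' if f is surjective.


Little Picard bounds the complement of f(ℂ) to at most one point.
sin is entire and surjective onto ℂ: for every w ∈ ℂ, sin(ζ) = w has a solution ζ ∈ ℂ (e.g., via the complex inverse arcsin). With ζ = −z this gives z = ζ/(-1). Then 2·sin(−z) takes every value in 2·ℂ = ℂ, and adding 5 is a bijection of ℂ. So f is surjective and omits no value. (Note: only on the real line is sin bounded by [−1, 1].)

Omitted value: no value.


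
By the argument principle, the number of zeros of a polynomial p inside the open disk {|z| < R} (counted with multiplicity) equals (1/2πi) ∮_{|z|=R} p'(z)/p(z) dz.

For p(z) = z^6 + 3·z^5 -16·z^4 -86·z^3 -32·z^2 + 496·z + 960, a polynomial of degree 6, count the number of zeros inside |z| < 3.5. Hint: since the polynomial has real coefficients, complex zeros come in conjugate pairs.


The zeros of p are: (-2 + 2i), (-2 - 2i), 4, 3, (-3 + 1i), (-3 - 1i).
Their magnitudes are: 2.828, 2.828, 4, 3, 3.162, 3.162.
Zeros with |z| < R = 3.5: (-2 + 2i), (-2 - 2i), 3, (-3 + 1i), (-3 - 1i).
Count = 5.
By the argument principle, (1/2πi) ∮_{|z|=R} p'(z)/p(z) dz equals exactly this count.

Number of zeros inside |z| < 3.5: 5.


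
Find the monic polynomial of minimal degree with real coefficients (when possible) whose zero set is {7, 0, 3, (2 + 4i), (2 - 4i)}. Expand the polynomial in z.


The polynomial is p(z) = ∏_{α ∈ S} (z − α), where S = {7, 0, 3, (2 + 4i), (2 - 4i)}.
Expanding the product yields: p(z) = z^5 -14·z^4 + 81·z^3 -284·z^2 + 420·z.
Note conjugate pairs combine to real quadratics: (z − (2+4i))(z − (2−4i)) = z² − 4z + 20.
The resulting polynomial has degree 5 and real coefficients as required.

p(z) = z^5 -14·z^4 + 81·z^3 -284·z^2 + 420·z.


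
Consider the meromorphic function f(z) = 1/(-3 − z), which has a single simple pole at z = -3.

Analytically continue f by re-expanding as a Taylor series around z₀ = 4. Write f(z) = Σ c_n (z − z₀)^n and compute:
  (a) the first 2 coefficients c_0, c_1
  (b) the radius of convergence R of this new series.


Let w = z − z₀, so z = z₀ + w.
Then -3 − z = -3 − (z₀ + w) = (-3 − z₀) − w = -7 − w.
f(z) = 1/(-7 − w) = (1/(-7)) · 1/(1 − w/(-7)) = Σ_{n≥0} w^n / (-7)^(n+1).
So c_n = 1/(-7)^(n+1):
  c_0 = 1/(-7)^1 = -1/7.
  c_1 = 1/(-7)^2 = 1/49.
The series is valid for |w/d| < 1, i.e. |z − z₀| < |d|.
Radius of convergence: R = |-3 − z₀| = |-7| = 7 (distance from z₀ to the singularity z = -3).

c_0 = -1/7, c_1 = 1/49; R = 7.


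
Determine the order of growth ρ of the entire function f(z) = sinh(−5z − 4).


sinh(w) is a linear combination of e^{iw} and e^{−iw} (or e^w, e^{−w} in the hyperbolic case), so |sinh(w)| ≤ e^{|w|}. With w = −5z − 4, |w| ≤ 5|z| + 4 = 5r + 4 on |z| = r, giving M(r) ≤ e^{5r + 4}, so ρ ≤ 1. On a suitable ray (z = it for sin/cos; z = t for sinh/cosh, t real → ∞), |sinh(−5z − 4)| grows like e^{5|t|}/2, so ρ ≥ 1. Hence ρ = 1.
Therefore ρ = 1.

Order ρ = 1.


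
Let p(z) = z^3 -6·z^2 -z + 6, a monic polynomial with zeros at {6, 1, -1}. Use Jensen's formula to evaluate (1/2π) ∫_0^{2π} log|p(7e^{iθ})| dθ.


Zeros: -1, 1, 6; r = 7.
Inside |z| < r: -1, 1, 6. Outside (|z| ≥ r): ∅.
p(0) = 6, so log|p(0)| = log(6) = 1.7918.
Apply Jensen: I(r) = log|p(0)| + Σ_k log(r/|z_k|), summed over zeros inside |z| < r.
  log(r/|z_k|) for z_k = 6: log(7/6) = 0.1542
  log(r/|z_k|) for z_k = 1: log(7/1) = 1.9459
  log(r/|z_k|) for z_k = -1: log(7/1) = 1.9459
Sum over inside zeros: 4.0460.
I(r) = log|p(0)| + (inside sum) = 1.7918 + 4.0460 = 5.8377.
Closed form (all zeros inside, monic): I(r) = n·log(r) = 3·log(7) = 5.8377. ✓

I(r) ≈ 5.8377.


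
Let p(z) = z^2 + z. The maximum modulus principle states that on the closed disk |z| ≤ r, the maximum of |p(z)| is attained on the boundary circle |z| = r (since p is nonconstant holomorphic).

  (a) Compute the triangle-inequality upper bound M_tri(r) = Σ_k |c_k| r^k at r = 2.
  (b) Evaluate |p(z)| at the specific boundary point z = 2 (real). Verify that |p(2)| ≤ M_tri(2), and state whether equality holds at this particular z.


Coefficients: c_0 = 0, c_1 = 1, c_2 = 1. Radius r = 2.
Part (a). Triangle bound: M_tri(r) = Σ_k |c_k| r^k
  = |0|·2^0 + |1|·2^1 + |1|·2^2
  = 0 + 2 + 4 = 6.
This bounds M(r) := max_{|z|=r} |p(z)| from above; equality holds iff all terms c_k z^k can be made to align in phase at a single z on |z|=r.
Part (b). At z = 2 (real, on the circle |z| = r):
  p(2) = (0)·2^0 + (1)·2^1 + (1)·2^2 = 6.
  |p(2)| = 6.
Since all nonzero coefficients share the same sign, |p(2)| = 6 = M_tri(2); the triangle bound is attained at z = 2, so in fact M(r) = 6.

M_tri(2) = 6; |p(2)| = 6; equality at z=2: yes.


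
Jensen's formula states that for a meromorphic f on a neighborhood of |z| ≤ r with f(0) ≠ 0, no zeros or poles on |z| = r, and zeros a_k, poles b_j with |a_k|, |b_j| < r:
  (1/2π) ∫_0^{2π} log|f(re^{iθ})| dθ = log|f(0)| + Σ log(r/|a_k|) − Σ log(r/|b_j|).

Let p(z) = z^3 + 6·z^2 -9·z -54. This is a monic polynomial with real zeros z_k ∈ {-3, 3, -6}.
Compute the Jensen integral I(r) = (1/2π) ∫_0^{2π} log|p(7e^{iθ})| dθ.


Zeros: -6, -3, 3; r = 7.
Inside |z| < r: -6, -3, 3. Outside (|z| ≥ r): ∅.
p(0) = -54, so log|p(0)| = log(54) = 3.9890.
Apply Jensen: I(r) = log|p(0)| + Σ_k log(r/|z_k|), summed over zeros inside |z| < r.
  log(r/|z_k|) for z_k = -3: log(7/3) = 0.8473
  log(r/|z_k|) for z_k = 3: log(7/3) = 0.8473
  log(r/|z_k|) for z_k = -6: log(7/6) = 0.1542
Sum over inside zeros: 1.8487.
I(r) = log|p(0)| + (inside sum) = 3.9890 + 1.8487 = 5.8377.
Closed form (all zeros inside, monic): I(r) = n·log(r) = 3·log(7) = 5.8377. ✓

I(r) ≈ 5.8377.


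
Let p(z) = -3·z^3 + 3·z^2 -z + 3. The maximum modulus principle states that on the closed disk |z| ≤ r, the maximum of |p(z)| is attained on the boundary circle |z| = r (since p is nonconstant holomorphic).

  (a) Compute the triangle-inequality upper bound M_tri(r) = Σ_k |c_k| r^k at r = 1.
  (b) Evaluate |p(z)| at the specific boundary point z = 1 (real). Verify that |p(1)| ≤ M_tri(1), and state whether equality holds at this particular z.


Coefficients: c_0 = 3, c_1 = -1, c_2 = 3, c_3 = -3. Radius r = 1.
Part (a). Triangle bound: M_tri(r) = Σ_k |c_k| r^k
  = |3|·1^0 + |-1|·1^1 + |3|·1^2 + |-3|·1^3
  = 3 + 1 + 3 + 3 = 10.
This bounds M(r) := max_{|z|=r} |p(z)| from above; equality holds iff all terms c_k z^k can be made to align in phase at a single z on |z|=r.
Part (b). At z = 1 (real, on the circle |z| = r):
  p(1) = (3)·1^0 + (-1)·1^1 + (3)·1^2 + (-3)·1^3 = 2.
  |p(1)| = 2.
Check: |p(1)| = 2 ≤ 10 = M_tri(1). ✓ Equality does not hold at z = 1 (the coefficients have mixed signs, so the terms do not all align in phase there).

M_tri(1) = 10; |p(1)| = 2; equality at z=1: no.


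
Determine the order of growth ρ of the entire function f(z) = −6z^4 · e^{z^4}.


M(r) = max_{|z|=r} |-6|·|z|^4·|e^{z^4}| = 6·r^4 · e^{1r^4} (the factors attain their maxima compatibly on |z|=r). Then log M(r) = log 6 + 4·log r + 1r^4, dominated by the last term, so log log M(r) ~ 4·log r. The polynomial factor -6z^4 contributes only a log r term and does not affect the order. ρ = 4.
Therefore ρ = 4.

Order ρ = 4.


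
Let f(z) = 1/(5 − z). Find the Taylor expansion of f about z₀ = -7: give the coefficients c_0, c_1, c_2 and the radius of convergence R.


Let w = z − z₀, so z = z₀ + w.
Then 5 − z = 5 − (z₀ + w) = (5 − z₀) − w = 12 − w.
f(z) = 1/(12 − w) = (1/(12)) · 1/(1 − w/(12)) = Σ_{n≥0} w^n / (12)^(n+1).
So c_n = 1/(12)^(n+1):
  c_0 = 1/(12)^1 = 1/12.
  c_1 = 1/(12)^2 = 1/144.
  c_2 = 1/(12)^3 = 1/1728.
The series is valid for |w/d| < 1, i.e. |z − z₀| < |d|.
Radius of convergence: R = |5 − z₀| = |12| = 12 (distance from z₀ to the singularity z = 5).

c_0 = 1/12, c_1 = 1/144, c_2 = 1/1728; R = 12.


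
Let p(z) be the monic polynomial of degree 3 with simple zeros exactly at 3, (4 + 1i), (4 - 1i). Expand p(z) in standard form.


The polynomial is p(z) = ∏_{α ∈ S} (z − α), where S = {3, (4 + 1i), (4 - 1i)}.
Expanding the product yields: p(z) = z^3 -11·z^2 + 41·z -51.
Note conjugate pairs combine to real quadratics: (z − (4+1i))(z − (4−1i)) = z² − 8z + 17.
The resulting polynomial has degree 3 and real coefficients as required.

p(z) = z^3 -11·z^2 + 41·z -51.


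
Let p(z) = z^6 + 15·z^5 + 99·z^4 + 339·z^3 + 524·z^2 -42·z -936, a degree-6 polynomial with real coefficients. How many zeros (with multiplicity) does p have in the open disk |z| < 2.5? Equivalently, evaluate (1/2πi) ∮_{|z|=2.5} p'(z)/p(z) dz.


The zeros of p are: -4, 1, (-3 + 2i), (-3 - 2i), (-3 + 3i), (-3 - 3i).
Their magnitudes are: 4, 1, 3.606, 3.606, 4.243, 4.243.
Zeros with |z| < R = 2.5: 1.
Count = 1.
By the argument principle, (1/2πi) ∮_{|z|=R} p'(z)/p(z) dz equals exactly this count.

Number of zeros inside |z| < 2.5: 1.


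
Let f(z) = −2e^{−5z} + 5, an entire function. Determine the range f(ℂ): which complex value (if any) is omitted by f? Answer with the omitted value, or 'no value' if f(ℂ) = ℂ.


Little Picard bounds the complement of f(ℂ) to at most one point.
e^{−5z} is never zero on ℂ, so -2·e^{−5z} takes every value in ℂ ∖ {0}. Adding 5 shifts the range to ℂ ∖ {5}. Thus f omits exactly the value 5.

Omitted value: 5.


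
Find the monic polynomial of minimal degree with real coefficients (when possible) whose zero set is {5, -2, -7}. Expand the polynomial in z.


The polynomial is p(z) = ∏_{α ∈ S} (z − α), where S = {5, -2, -7}.
Expanding the product yields: p(z) = z^3 + 4·z^2 -31·z -70.
The resulting polynomial has degree 3 and real coefficients as required.

p(z) = z^3 + 4·z^2 -31·z -70.


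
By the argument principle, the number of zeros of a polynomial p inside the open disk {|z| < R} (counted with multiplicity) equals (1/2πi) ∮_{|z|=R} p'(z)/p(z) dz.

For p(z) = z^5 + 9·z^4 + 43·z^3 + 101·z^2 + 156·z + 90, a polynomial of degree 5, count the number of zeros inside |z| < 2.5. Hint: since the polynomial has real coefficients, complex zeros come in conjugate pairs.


The zeros of p are: (-3 + 3i), (-3 - 3i), -1, (-1 + 2i), (-1 - 2i).
Their magnitudes are: 4.243, 4.243, 1, 2.236, 2.236.
Zeros with |z| < R = 2.5: -1, (-1 + 2i), (-1 - 2i).
Count = 3.
By the argument principle, (1/2πi) ∮_{|z|=R} p'(z)/p(z) dz equals exactly this count.

Number of zeros inside |z| < 2.5: 3.


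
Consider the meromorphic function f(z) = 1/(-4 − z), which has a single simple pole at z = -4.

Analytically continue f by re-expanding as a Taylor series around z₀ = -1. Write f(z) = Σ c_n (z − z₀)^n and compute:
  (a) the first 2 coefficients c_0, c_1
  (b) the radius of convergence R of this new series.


Let w = z − z₀, so z = z₀ + w.
Then -4 − z = -4 − (z₀ + w) = (-4 − z₀) − w = -3 − w.
f(z) = 1/(-3 − w) = (1/(-3)) · 1/(1 − w/(-3)) = Σ_{n≥0} w^n / (-3)^(n+1).
So c_n = 1/(-3)^(n+1):
  c_0 = 1/(-3)^1 = -1/3.
  c_1 = 1/(-3)^2 = 1/9.
The series is valid for |w/d| < 1, i.e. |z − z₀| < |d|.
Radius of convergence: R = |-4 − z₀| = |-3| = 3 (distance from z₀ to the singularity z = -4).

c_0 = -1/3, c_1 = 1/9; R = 3.


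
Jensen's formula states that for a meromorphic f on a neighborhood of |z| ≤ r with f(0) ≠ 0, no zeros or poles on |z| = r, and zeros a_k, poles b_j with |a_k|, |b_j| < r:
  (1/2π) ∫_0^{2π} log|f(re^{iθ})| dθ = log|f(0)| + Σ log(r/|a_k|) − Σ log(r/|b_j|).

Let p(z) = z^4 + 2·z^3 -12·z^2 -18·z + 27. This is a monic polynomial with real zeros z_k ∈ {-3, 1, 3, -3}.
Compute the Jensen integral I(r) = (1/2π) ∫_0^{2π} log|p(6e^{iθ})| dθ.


Zeros: -3, -3, 1, 3; r = 6.
Inside |z| < r: -3, -3, 1, 3. Outside (|z| ≥ r): ∅.
p(0) = 27, so log|p(0)| = log(27) = 3.2958.
Apply Jensen: I(r) = log|p(0)| + Σ_k log(r/|z_k|), summed over zeros inside |z| < r.
  log(r/|z_k|) for z_k = -3: log(6/3) = 0.6931
  log(r/|z_k|) for z_k = 1: log(6/1) = 1.7918
  log(r/|z_k|) for z_k = 3: log(6/3) = 0.6931
  log(r/|z_k|) for z_k = -3: log(6/3) = 0.6931
Sum over inside zeros: 3.8712.
I(r) = log|p(0)| + (inside sum) = 3.2958 + 3.8712 = 7.1670.
Closed form (all zeros inside, monic): I(r) = n·log(r) = 4·log(6) = 7.1670. ✓

I(r) ≈ 7.1670.


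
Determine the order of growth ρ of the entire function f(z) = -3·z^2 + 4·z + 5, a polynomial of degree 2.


|f(z)| ≤ Σ|c_k|·r^k = O(r^2) as r → ∞. Polynomial growth is O(e^{r^ε}) for every ε > 0 (since r^2/e^{r^ε} → 0), so ρ ≤ ε for all ε > 0, i.e. ρ = 0. Every nonconstant polynomial has order 0.
Therefore ρ = 0.

Order ρ = 0.


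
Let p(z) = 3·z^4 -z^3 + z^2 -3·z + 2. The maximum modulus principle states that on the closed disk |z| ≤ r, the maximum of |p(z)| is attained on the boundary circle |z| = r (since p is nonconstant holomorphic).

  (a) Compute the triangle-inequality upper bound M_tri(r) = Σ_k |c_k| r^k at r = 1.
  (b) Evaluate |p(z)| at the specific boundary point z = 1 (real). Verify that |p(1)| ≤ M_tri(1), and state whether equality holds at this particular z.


Coefficients: c_0 = 2, c_1 = -3, c_2 = 1, c_3 = -1, c_4 = 3. Radius r = 1.
Part (a). Triangle bound: M_tri(r) = Σ_k |c_k| r^k
  = |2|·1^0 + |-3|·1^1 + |1|·1^2 + |-1|·1^3 + |3|·1^4
  = 2 + 3 + 1 + 1 + 3 = 10.
This bounds M(r) := max_{|z|=r} |p(z)| from above; equality holds iff all terms c_k z^k can be made to align in phase at a single z on |z|=r.
Part (b). At z = 1 (real, on the circle |z| = r):
  p(1) = (2)·1^0 + (-3)·1^1 + (1)·1^2 + (-1)·1^3 + (3)·1^4 = 2.
  |p(1)| = 2.
Check: |p(1)| = 2 ≤ 10 = M_tri(1). ✓ Equality does not hold at z = 1 (the coefficients have mixed signs, so the terms do not all align in phase there).

M_tri(1) = 10; |p(1)| = 2; equality at z=1: no.


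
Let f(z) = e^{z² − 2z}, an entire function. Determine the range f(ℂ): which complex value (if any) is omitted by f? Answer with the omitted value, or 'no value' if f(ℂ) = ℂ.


Little Picard bounds the complement of f(ℂ) to at most one point.
The exponent g(z) = z² − 2z is a nonconstant polynomial, hence surjective onto ℂ. So e^{g(z)} takes every value in {e^w : w ∈ ℂ} = ℂ ∖ {0}. Adding 0 shifts the range to ℂ ∖ {0}. f omits exactly 0.

Omitted value: 0.


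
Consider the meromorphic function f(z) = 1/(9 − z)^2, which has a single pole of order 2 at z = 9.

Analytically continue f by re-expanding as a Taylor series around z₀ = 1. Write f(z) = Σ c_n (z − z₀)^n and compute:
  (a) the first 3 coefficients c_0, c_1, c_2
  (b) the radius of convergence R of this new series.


Let w = z − z₀, so z = z₀ + w.
Then 9 − z = 9 − (z₀ + w) = (9 − z₀) − w = 8 − w.
f(z) = 1/(8 − w)^2 = (1/(8)^2) · (1 − w/(8))^{−2}.
By the binomial series (1−u)^{−2} = Σ_{n≥0} C(n+1, 1) u^n for |u|<1, with u = w/(8):
  c_n = C(n+1, 1) / (8)^(n+2).
  c_0 = 1/(8)^2 = 1/64.
  c_1 = 2/(8)^3 = 1/256.
  c_2 = 3/(8)^4 = 3/4096.
The series is valid for |w/d| < 1, i.e. |z − z₀| < |d|.
Radius of convergence: R = |9 − z₀| = |8| = 8 (distance from z₀ to the singularity z = 9).

c_0 = 1/64, c_1 = 1/256, c_2 = 3/4096; R = 8.


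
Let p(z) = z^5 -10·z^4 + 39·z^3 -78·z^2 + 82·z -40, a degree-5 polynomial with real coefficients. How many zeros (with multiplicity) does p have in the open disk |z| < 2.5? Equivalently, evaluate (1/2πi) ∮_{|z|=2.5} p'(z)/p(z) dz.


The zeros of p are: (1 + 1i), (1 - 1i), (2 + 1i), (2 - 1i), 4.
Their magnitudes are: 1.414, 1.414, 2.236, 2.236, 4.
Zeros with |z| < R = 2.5: (1 + 1i), (1 - 1i), (2 + 1i), (2 - 1i).
Count = 4.
By the argument principle, (1/2πi) ∮_{|z|=R} p'(z)/p(z) dz equals exactly this count.

Number of zeros inside |z| < 2.5: 4.


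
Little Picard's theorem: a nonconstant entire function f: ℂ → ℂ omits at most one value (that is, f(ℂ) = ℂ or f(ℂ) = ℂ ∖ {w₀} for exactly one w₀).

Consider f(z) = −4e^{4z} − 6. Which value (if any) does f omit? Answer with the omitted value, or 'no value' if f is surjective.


Little Picard bounds the complement of f(ℂ) to at most one point.
e^{4z} is never zero on ℂ, so -4·e^{4z} takes every value in ℂ ∖ {0}. Adding -6 shifts the range to ℂ ∖ {-6}. Thus f omits exactly the value -6.

Omitted value: -6.


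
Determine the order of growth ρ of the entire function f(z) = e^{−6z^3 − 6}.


|e^{−6z^3 − 6}| = e^{Re(-6·z^3) + -6} ≤ e^{6|z|^3 + -6} = e^{6r^3 + -6} on |z| = r, so ρ ≤ 3. Choosing z on |z|=r so that -6·z^3 is real positive (always possible by picking arg z appropriately) gives |f(z)| = e^{6r^3 + -6}, matching the bound. The additive constant -6 does not affect log log M(r) ~ 3·log r. Hence ρ = 3.
Therefore ρ = 3.

Order ρ = 3.


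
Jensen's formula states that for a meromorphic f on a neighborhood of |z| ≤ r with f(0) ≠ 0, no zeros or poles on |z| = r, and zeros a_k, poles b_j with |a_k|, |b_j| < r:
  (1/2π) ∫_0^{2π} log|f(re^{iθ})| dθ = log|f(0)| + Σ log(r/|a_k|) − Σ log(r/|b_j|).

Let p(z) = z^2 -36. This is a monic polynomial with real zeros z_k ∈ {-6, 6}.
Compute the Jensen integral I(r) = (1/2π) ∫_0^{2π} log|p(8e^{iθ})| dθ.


Zeros: -6, 6; r = 8.
Inside |z| < r: -6, 6. Outside (|z| ≥ r): ∅.
p(0) = -36, so log|p(0)| = log(36) = 3.5835.
Apply Jensen: I(r) = log|p(0)| + Σ_k log(r/|z_k|), summed over zeros inside |z| < r.
  log(r/|z_k|) for z_k = -6: log(8/6) = 0.2877
  log(r/|z_k|) for z_k = 6: log(8/6) = 0.2877
Sum over inside zeros: 0.5754.
I(r) = log|p(0)| + (inside sum) = 3.5835 + 0.5754 = 4.1589.
Closed form (all zeros inside, monic): I(r) = n·log(r) = 2·log(8) = 4.1589. ✓

I(r) ≈ 4.1589.


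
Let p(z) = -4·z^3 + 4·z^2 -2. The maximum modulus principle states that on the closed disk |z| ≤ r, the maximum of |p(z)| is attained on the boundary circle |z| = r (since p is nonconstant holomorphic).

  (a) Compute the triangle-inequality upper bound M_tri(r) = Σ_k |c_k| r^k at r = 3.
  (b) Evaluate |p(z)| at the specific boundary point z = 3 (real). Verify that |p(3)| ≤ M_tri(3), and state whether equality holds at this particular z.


Coefficients: c_0 = -2, c_1 = 0, c_2 = 4, c_3 = -4. Radius r = 3.
Part (a). Triangle bound: M_tri(r) = Σ_k |c_k| r^k
  = |-2|·3^0 + |0|·3^1 + |4|·3^2 + |-4|·3^3
  = 2 + 0 + 36 + 108 = 146.
This bounds M(r) := max_{|z|=r} |p(z)| from above; equality holds iff all terms c_k z^k can be made to align in phase at a single z on |z|=r.
Part (b). At z = 3 (real, on the circle |z| = r):
  p(3) = (-2)·3^0 + (0)·3^1 + (4)·3^2 + (-4)·3^3 = -74.
  |p(3)| = 74.
Check: |p(3)| = 74 ≤ 146 = M_tri(3). ✓ Equality does not hold at z = 3 (the coefficients have mixed signs, so the terms do not all align in phase there).

M_tri(3) = 146; |p(3)| = 74; equality at z=3: no.


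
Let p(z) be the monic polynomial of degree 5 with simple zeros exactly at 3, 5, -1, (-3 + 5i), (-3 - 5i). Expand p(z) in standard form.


The polynomial is p(z) = ∏_{α ∈ S} (z − α), where S = {3, 5, -1, (-3 + 5i), (-3 - 5i)}.
Expanding the product yields: p(z) = z^5 -z^4 -z^3 -181·z^2 + 328·z + 510.
Note conjugate pairs combine to real quadratics: (z − (-3+5i))(z − (-3−5i)) = z² + 6z + 34.
The resulting polynomial has degree 5 and real coefficients as required.

p(z) = z^5 -z^4 -z^3 -181·z^2 + 328·z + 510.


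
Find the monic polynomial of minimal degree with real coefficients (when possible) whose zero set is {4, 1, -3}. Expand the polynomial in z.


The polynomial is p(z) = ∏_{α ∈ S} (z − α), where S = {4, 1, -3}.
Expanding the product yields: p(z) = z^3 -2·z^2 -11·z + 12.
The resulting polynomial has degree 3 and real coefficients as required.

p(z) = z^3 -2·z^2 -11·z + 12.


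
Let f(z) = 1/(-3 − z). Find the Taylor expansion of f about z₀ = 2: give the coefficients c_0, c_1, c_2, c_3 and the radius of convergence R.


Let w = z − z₀, so z = z₀ + w.
Then -3 − z = -3 − (z₀ + w) = (-3 − z₀) − w = -5 − w.
f(z) = 1/(-5 − w) = (1/(-5)) · 1/(1 − w/(-5)) = Σ_{n≥0} w^n / (-5)^(n+1).
So c_n = 1/(-5)^(n+1):
  c_0 = 1/(-5)^1 = -1/5.
  c_1 = 1/(-5)^2 = 1/25.
  c_2 = 1/(-5)^3 = -1/125.
  c_3 = 1/(-5)^4 = 1/625.
The series is valid for |w/d| < 1, i.e. |z − z₀| < |d|.
Radius of convergence: R = |-3 − z₀| = |-5| = 5 (distance from z₀ to the singularity z = -3).

c_0 = -1/5, c_1 = 1/25, c_2 = -1/125, c_3 = 1/625; R = 5.


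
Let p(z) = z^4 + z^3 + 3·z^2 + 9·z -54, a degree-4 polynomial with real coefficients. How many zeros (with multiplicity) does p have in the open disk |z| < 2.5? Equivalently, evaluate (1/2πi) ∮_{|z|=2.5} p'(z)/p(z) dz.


The zeros of p are: (0 + 3i), (0 - 3i), -3, 2.
Their magnitudes are: 3, 3, 3, 2.
Zeros with |z| < R = 2.5: 2.
Count = 1.
By the argument principle, (1/2πi) ∮_{|z|=R} p'(z)/p(z) dz equals exactly this count.

Number of zeros inside |z| < 2.5: 1.


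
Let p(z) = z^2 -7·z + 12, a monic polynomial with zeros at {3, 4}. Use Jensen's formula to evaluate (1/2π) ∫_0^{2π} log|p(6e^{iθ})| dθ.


Zeros: 3, 4; r = 6.
Inside |z| < r: 3, 4. Outside (|z| ≥ r): ∅.
p(0) = 12, so log|p(0)| = log(12) = 2.4849.
Apply Jensen: I(r) = log|p(0)| + Σ_k log(r/|z_k|), summed over zeros inside |z| < r.
  log(r/|z_k|) for z_k = 3: log(6/3) = 0.6931
  log(r/|z_k|) for z_k = 4: log(6/4) = 0.4055
Sum over inside zeros: 1.0986.
I(r) = log|p(0)| + (inside sum) = 2.4849 + 1.0986 = 3.5835.
Closed form (all zeros inside, monic): I(r) = n·log(r) = 2·log(6) = 3.5835. ✓

I(r) ≈ 3.5835.


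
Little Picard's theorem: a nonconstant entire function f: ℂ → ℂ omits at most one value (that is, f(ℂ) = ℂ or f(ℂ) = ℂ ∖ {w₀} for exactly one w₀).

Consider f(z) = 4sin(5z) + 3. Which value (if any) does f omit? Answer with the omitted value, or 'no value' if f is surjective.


Little Picard bounds the complement of f(ℂ) to at most one point.
sin is entire and surjective onto ℂ: for every w ∈ ℂ, sin(ζ) = w has a solution ζ ∈ ℂ (e.g., via the complex inverse arcsin). With ζ = 5z this gives z = ζ/(5). Then 4·sin(5z) takes every value in 4·ℂ = ℂ, and adding 3 is a bijection of ℂ. So f is surjective and omits no value. (Note: only on the real line is sin bounded by [−1, 1].)

Omitted value: no value.


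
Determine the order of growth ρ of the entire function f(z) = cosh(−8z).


cosh(w) is a linear combination of e^{iw} and e^{−iw} (or e^w, e^{−w} in the hyperbolic case), so |cosh(w)| ≤ e^{|w|}. With w = −8z, |w| ≤ 8|z| + 0 = 8r + 0 on |z| = r, giving M(r) ≤ e^{8r + 0}, so ρ ≤ 1. On a suitable ray (z = it for sin/cos; z = t for sinh/cosh, t real → ∞), |cosh(−8z)| grows like e^{8|t|}/2, so ρ ≥ 1. Hence ρ = 1.
Therefore ρ = 1.

Order ρ = 1.


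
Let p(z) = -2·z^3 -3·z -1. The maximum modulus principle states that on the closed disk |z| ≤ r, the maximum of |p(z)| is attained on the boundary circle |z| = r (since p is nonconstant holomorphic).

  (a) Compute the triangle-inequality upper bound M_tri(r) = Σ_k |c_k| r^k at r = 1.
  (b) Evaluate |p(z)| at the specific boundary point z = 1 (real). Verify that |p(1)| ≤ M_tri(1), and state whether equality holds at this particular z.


Coefficients: c_0 = -1, c_1 = -3, c_2 = 0, c_3 = -2. Radius r = 1.
Part (a). Triangle bound: M_tri(r) = Σ_k |c_k| r^k
  = |-1|·1^0 + |-3|·1^1 + |0|·1^2 + |-2|·1^3
  = 1 + 3 + 0 + 2 = 6.
This bounds M(r) := max_{|z|=r} |p(z)| from above; equality holds iff all terms c_k z^k can be made to align in phase at a single z on |z|=r.
Part (b). At z = 1 (real, on the circle |z| = r):
  p(1) = (-1)·1^0 + (-3)·1^1 + (0)·1^2 + (-2)·1^3 = -6.
  |p(1)| = 6.
Since all nonzero coefficients share the same sign, |p(1)| = 6 = M_tri(1); the triangle bound is attained at z = 1, so in fact M(r) = 6.

M_tri(1) = 6; |p(1)| = 6; equality at z=1: yes.


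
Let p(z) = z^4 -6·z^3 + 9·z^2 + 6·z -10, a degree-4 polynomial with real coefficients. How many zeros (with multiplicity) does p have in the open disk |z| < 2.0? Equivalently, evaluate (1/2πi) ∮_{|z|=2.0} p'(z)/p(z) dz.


The zeros of p are: 1, -1, (3 + 1i), (3 - 1i).
Their magnitudes are: 1, 1, 3.162, 3.162.
Zeros with |z| < R = 2.0: 1, -1.
Count = 2.
By the argument principle, (1/2πi) ∮_{|z|=R} p'(z)/p(z) dz equals exactly this count.

Number of zeros inside |z| < 2.0: 2.


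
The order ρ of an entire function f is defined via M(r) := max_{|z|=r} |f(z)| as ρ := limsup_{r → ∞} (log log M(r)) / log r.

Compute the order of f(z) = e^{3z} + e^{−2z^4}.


Each summand is entire of order 1 and 4 respectively (as in the single-exponential case). The order of a sum is at most the max of the orders, so ρ ≤ 4. For the lower bound: on |z|=r choose arg z so that -2z^4 is real positive; then |e^{-2z^4}| = e^{2r^4} while |e^{3z}| ≤ e^{3r^1} = o(e^{2r^4}). So |f| ≥ e^{2r^4}(1 − o(1)) and ρ ≥ 4. Hence ρ = max(1, 4) = 4.
Therefore ρ = 4.

Order ρ = 4.


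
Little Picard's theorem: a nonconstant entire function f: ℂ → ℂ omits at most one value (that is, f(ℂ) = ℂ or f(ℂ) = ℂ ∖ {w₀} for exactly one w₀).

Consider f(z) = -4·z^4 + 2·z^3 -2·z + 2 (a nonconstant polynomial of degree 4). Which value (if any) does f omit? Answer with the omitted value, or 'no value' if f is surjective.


Little Picard bounds the complement of f(ℂ) to at most one point.
For every w ∈ ℂ, the equation p(z) − w = 0 is a nonconstant polynomial in z and hence has at least one root by the fundamental theorem of algebra. So p is surjective onto ℂ, omitting no value.

Omitted value: no value.


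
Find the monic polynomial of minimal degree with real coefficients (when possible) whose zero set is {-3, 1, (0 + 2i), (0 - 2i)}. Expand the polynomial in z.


The polynomial is p(z) = ∏_{α ∈ S} (z − α), where S = {-3, 1, (0 + 2i), (0 - 2i)}.
Expanding the product yields: p(z) = z^4 + 2·z^3 + z^2 + 8·z -12.
Note conjugate pairs combine to real quadratics: (z − (0+2i))(z − (0−2i)) = z² + 4.
The resulting polynomial has degree 4 and real coefficients as required.

p(z) = z^4 + 2·z^3 + z^2 + 8·z -12.


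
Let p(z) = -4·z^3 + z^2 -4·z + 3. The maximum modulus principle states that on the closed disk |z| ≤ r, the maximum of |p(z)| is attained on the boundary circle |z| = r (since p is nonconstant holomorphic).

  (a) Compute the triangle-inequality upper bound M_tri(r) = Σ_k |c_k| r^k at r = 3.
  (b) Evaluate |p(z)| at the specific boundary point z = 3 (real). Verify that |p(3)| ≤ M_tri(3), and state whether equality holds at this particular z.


Coefficients: c_0 = 3, c_1 = -4, c_2 = 1, c_3 = -4. Radius r = 3.
Part (a). Triangle bound: M_tri(r) = Σ_k |c_k| r^k
  = |3|·3^0 + |-4|·3^1 + |1|·3^2 + |-4|·3^3
  = 3 + 12 + 9 + 108 = 132.
This bounds M(r) := max_{|z|=r} |p(z)| from above; equality holds iff all terms c_k z^k can be made to align in phase at a single z on |z|=r.
Part (b). At z = 3 (real, on the circle |z| = r):
  p(3) = (3)·3^0 + (-4)·3^1 + (1)·3^2 + (-4)·3^3 = -108.
  |p(3)| = 108.
Check: |p(3)| = 108 ≤ 132 = M_tri(3). ✓ Equality does not hold at z = 3 (the coefficients have mixed signs, so the terms do not all align in phase there).

M_tri(3) = 132; |p(3)| = 108; equality at z=3: no.


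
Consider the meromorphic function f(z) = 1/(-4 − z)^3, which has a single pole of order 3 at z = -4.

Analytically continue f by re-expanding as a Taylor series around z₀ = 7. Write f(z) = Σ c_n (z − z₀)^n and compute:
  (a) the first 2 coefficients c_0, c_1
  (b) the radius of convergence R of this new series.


Let w = z − z₀, so z = z₀ + w.
Then -4 − z = -4 − (z₀ + w) = (-4 − z₀) − w = -11 − w.
f(z) = 1/(-11 − w)^3 = (1/(-11)^3) · (1 − w/(-11))^{−3}.
By the binomial series (1−u)^{−3} = Σ_{n≥0} C(n+2, 2) u^n for |u|<1, with u = w/(-11):
  c_n = C(n+2, 2) / (-11)^(n+3).
  c_0 = 1/(-11)^3 = -1/1331.
  c_1 = 3/(-11)^4 = 3/14641.
The series is valid for |w/d| < 1, i.e. |z − z₀| < |d|.
Radius of convergence: R = |-4 − z₀| = |-11| = 11 (distance from z₀ to the singularity z = -4).

c_0 = -1/1331, c_1 = 3/14641; R = 11.


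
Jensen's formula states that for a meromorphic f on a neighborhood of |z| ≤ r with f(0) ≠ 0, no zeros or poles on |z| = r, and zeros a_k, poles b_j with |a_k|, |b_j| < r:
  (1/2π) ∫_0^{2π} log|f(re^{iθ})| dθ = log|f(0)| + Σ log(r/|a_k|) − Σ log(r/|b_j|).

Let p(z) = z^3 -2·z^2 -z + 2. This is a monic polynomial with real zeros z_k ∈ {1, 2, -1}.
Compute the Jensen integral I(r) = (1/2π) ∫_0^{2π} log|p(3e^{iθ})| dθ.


Zeros: -1, 1, 2; r = 3.
Inside |z| < r: -1, 1, 2. Outside (|z| ≥ r): ∅.
p(0) = 2, so log|p(0)| = log(2) = 0.6931.
Apply Jensen: I(r) = log|p(0)| + Σ_k log(r/|z_k|), summed over zeros inside |z| < r.
  log(r/|z_k|) for z_k = 1: log(3/1) = 1.0986
  log(r/|z_k|) for z_k = 2: log(3/2) = 0.4055
  log(r/|z_k|) for z_k = -1: log(3/1) = 1.0986
Sum over inside zeros: 2.6027.
I(r) = log|p(0)| + (inside sum) = 0.6931 + 2.6027 = 3.2958.
Closed form (all zeros inside, monic): I(r) = n·log(r) = 3·log(3) = 3.2958. ✓

I(r) ≈ 3.2958.


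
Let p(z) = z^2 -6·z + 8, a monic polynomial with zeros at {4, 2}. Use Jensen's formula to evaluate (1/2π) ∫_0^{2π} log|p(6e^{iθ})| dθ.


Zeros: 2, 4; r = 6.
Inside |z| < r: 2, 4. Outside (|z| ≥ r): ∅.
p(0) = 8, so log|p(0)| = log(8) = 2.0794.
Apply Jensen: I(r) = log|p(0)| + Σ_k log(r/|z_k|), summed over zeros inside |z| < r.
  log(r/|z_k|) for z_k = 4: log(6/4) = 0.4055
  log(r/|z_k|) for z_k = 2: log(6/2) = 1.0986
Sum over inside zeros: 1.5041.
I(r) = log|p(0)| + (inside sum) = 2.0794 + 1.5041 = 3.5835.
Closed form (all zeros inside, monic): I(r) = n·log(r) = 2·log(6) = 3.5835. ✓

I(r) ≈ 3.5835.


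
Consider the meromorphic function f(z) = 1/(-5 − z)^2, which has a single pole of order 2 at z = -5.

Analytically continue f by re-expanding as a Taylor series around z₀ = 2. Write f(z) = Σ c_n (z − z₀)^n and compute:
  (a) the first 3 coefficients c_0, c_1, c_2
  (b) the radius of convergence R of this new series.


Let w = z − z₀, so z = z₀ + w.
Then -5 − z = -5 − (z₀ + w) = (-5 − z₀) − w = -7 − w.
f(z) = 1/(-7 − w)^2 = (1/(-7)^2) · (1 − w/(-7))^{−2}.
By the binomial series (1−u)^{−2} = Σ_{n≥0} C(n+1, 1) u^n for |u|<1, with u = w/(-7):
  c_n = C(n+1, 1) / (-7)^(n+2).
  c_0 = 1/(-7)^2 = 1/49.
  c_1 = 2/(-7)^3 = -2/343.
  c_2 = 3/(-7)^4 = 3/2401.
The series is valid for |w/d| < 1, i.e. |z − z₀| < |d|.
Radius of convergence: R = |-5 − z₀| = |-7| = 7 (distance from z₀ to the singularity z = -5).

c_0 = 1/49, c_1 = -2/343, c_2 = 3/2401; R = 7.


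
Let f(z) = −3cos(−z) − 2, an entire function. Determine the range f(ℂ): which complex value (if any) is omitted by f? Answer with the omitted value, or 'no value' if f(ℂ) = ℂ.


Little Picard bounds the complement of f(ℂ) to at most one point.
cos is entire and surjective onto ℂ: for every w ∈ ℂ, cos(ζ) = w has a solution ζ ∈ ℂ (e.g., via the complex inverse arccos). With ζ = −z this gives z = ζ/(-1). Then -3·cos(−z) takes every value in -3·ℂ = ℂ, and adding -2 is a bijection of ℂ. So f is surjective and omits no value. (Note: only on the real line is cos bounded by [−1, 1].)

Omitted value: no value.


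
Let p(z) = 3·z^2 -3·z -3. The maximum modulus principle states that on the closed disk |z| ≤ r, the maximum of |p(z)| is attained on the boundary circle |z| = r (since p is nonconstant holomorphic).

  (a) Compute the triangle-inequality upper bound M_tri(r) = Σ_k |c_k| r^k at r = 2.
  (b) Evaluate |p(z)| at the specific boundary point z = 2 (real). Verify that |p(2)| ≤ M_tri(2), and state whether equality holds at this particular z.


Coefficients: c_0 = -3, c_1 = -3, c_2 = 3. Radius r = 2.
Part (a). Triangle bound: M_tri(r) = Σ_k |c_k| r^k
  = |-3|·2^0 + |-3|·2^1 + |3|·2^2
  = 3 + 6 + 12 = 21.
This bounds M(r) := max_{|z|=r} |p(z)| from above; equality holds iff all terms c_k z^k can be made to align in phase at a single z on |z|=r.
Part (b). At z = 2 (real, on the circle |z| = r):
  p(2) = (-3)·2^0 + (-3)·2^1 + (3)·2^2 = 3.
  |p(2)| = 3.
Check: |p(2)| = 3 ≤ 21 = M_tri(2). ✓ Equality does not hold at z = 2 (the coefficients have mixed signs, so the terms do not all align in phase there).

M_tri(2) = 21; |p(2)| = 3; equality at z=2: no.
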